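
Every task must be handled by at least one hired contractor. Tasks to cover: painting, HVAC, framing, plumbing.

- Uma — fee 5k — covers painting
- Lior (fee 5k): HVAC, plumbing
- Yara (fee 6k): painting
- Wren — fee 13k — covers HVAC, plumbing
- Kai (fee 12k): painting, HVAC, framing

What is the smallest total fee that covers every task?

This is an integer covering problem.
The greedy cost-per-new-task heuristic would pick Lior, Uma, and Kai for 22, but a cheaper cover exists.
Choose Lior and Kai: together they cover painting, HVAC, framing, plumbing — every task.
Total fee: 5 + 12 = 17.
No cover costs less than 17.

17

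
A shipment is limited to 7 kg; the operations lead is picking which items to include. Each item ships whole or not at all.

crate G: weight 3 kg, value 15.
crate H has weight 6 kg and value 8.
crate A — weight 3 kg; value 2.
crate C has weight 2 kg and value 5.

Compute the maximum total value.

20

This is a 0-1 knapsack instance.
Take crate G and crate C: weight 3 + 2 = 5 ≤ 7, value 15 + 5 = 20.
No other feasible combination does better.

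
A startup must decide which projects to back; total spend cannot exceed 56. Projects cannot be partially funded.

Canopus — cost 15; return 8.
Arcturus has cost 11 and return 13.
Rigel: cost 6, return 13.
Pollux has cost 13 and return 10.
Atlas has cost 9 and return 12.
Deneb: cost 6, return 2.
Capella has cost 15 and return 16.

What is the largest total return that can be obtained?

64

Take Arcturus, Rigel, Pollux, Atlas, and Capella: cost 11 + 6 + 13 + 9 + 15 = 54 ≤ 56, return 13 + 13 + 10 + 12 + 16 = 64.
No other feasible combination does better.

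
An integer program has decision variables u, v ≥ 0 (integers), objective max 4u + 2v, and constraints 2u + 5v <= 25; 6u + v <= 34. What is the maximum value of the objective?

(u,v)=(5,3): 2·5+5·3=25≤25, 6·5+1·3=33≤34, objective 26.
(u,v)=(5,2): 2·5+5·2=20≤25, 6·5+1·2=32≤34, objective 24.
(u,v)=(4,3): 2·4+5·3=23≤25, 6·4+1·3=27≤34, objective 22.
Maximum is 26 at (u,v)=(5,3).

26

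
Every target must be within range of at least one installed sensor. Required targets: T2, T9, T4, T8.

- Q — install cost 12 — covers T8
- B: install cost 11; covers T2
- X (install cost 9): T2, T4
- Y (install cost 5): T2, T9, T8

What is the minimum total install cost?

This is an integer covering problem.
Choose X and Y: together they cover T2, T9, T4, T8 — every target.
Total install cost: 9 + 5 = 14.

14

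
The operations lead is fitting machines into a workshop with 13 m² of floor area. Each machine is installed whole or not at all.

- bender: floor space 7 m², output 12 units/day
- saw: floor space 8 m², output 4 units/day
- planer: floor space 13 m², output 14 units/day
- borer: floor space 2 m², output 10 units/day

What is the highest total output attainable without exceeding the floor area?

22

Take bender and borer: floor space 7 + 2 = 9 ≤ 13, output 12 + 10 = 22.
No other feasible combination does better.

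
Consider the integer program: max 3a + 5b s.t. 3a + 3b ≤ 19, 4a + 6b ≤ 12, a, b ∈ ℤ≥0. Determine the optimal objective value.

10

(a,b)=(0,2): 3·0+3·2=6≤19, 4·0+6·2=12≤12, objective 10.
(a,b)=(1,1): 3·1+3·1=6≤19, 4·1+6·1=10≤12, objective 8.
(a,b)=(0,1): 3·0+3·1=3≤19, 4·0+6·1=6≤12, objective 5.
Maximum is 10 at (a,b)=(0,2).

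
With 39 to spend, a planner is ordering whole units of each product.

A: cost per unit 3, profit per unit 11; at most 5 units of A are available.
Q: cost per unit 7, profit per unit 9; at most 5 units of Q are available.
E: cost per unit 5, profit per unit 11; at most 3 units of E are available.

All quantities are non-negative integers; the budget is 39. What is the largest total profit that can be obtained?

97

This is a bounded integer knapsack.
Take 5×A, 1×Q, and 3×E: cost 37 ≤ 39, profit 5·11 + 1·9 + 3·11 = 97.
A has the best ratio (11/3) and is taken to its limit of 5; remaining capacity is filled optimally with the others.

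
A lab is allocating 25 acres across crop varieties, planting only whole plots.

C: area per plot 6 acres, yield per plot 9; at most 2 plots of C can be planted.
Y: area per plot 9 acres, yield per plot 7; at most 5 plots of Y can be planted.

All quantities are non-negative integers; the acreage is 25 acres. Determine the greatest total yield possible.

Take 2×C and 1×Y: area 21 ≤ 25, yield 2·9 + 1·7 = 25.
C has the best ratio (9/6) and is taken to its limit of 2; remaining capacity is filled optimally with the others.

25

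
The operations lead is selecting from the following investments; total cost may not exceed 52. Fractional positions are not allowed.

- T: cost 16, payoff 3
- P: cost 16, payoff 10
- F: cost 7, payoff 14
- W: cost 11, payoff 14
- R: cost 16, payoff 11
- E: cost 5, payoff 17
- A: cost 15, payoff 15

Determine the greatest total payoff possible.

60

Allowing fractional choices, the relaxed optimum would be about 69.6, but investments are indivisible.
F + W + E + A: cost 7 + 11 + 5 + 15 = 38 ≤ 52, payoff 14 + 14 + 17 + 15 = 60.
F + R + E + A: cost 7 + 16 + 5 + 15 = 43 ≤ 52, payoff 14 + 11 + 17 + 15 = 57.
Best is F, W, E, and A with total payoff 60.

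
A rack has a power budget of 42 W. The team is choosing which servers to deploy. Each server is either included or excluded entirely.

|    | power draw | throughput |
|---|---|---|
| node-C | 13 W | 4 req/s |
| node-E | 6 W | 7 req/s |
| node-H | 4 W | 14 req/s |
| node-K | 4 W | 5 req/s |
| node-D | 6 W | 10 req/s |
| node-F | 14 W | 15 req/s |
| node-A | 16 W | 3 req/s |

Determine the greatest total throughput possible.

Allowing fractional choices, the relaxed optimum would be about 53.5, but servers are indivisible.
node-E + node-H + node-K + node-D + node-F: power draw 6 + 4 + 4 + 6 + 14 = 34 ≤ 42, throughput 7 + 14 + 5 + 10 + 15 = 51.
node-C + node-H + node-K + node-D + node-F: power draw 13 + 4 + 4 + 6 + 14 = 41 ≤ 42, throughput 4 + 14 + 5 + 10 + 15 = 48.
Best is node-E, node-H, node-K, node-D, and node-F with total throughput 51.

51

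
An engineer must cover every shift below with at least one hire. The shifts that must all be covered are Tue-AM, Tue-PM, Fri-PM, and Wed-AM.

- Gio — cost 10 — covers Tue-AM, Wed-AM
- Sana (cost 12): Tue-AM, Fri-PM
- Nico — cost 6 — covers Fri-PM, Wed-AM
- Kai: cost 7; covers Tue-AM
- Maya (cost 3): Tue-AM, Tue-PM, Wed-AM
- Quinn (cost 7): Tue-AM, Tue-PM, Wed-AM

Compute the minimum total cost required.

Choose Nico and Maya: together they cover Tue-AM, Tue-PM, Fri-PM, Wed-AM — every shift.
Total cost: 6 + 3 = 9.

9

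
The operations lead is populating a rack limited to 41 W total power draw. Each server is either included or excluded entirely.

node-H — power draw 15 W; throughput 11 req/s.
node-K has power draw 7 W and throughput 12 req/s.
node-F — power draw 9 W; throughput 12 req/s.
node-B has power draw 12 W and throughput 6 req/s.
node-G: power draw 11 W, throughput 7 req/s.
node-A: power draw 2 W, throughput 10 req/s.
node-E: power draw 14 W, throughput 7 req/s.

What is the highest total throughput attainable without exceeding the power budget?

Allowing fractional choices, the relaxed optimum would be about 50.1, but servers are indivisible.
node-K + node-F + node-B + node-G + node-A: power draw 7 + 9 + 12 + 11 + 2 = 41 ≤ 41, throughput 12 + 12 + 6 + 7 + 10 = 47.
node-K + node-F + node-G + node-A: power draw 7 + 9 + 11 + 2 = 29 ≤ 41, throughput 12 + 12 + 7 + 10 = 41.
node-H + node-K + node-F + node-A: power draw 15 + 7 + 9 + 2 = 33 ≤ 41, throughput 11 + 12 + 12 + 10 = 45.
Best is node-K, node-F, node-B, node-G, and node-A with total throughput 47.

47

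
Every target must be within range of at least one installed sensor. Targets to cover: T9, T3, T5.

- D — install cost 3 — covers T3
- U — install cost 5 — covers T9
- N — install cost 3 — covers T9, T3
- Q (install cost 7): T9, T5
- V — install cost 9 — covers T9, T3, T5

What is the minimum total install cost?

V alone covers T9, T3, T5 — every target.
Total install cost: 9.

9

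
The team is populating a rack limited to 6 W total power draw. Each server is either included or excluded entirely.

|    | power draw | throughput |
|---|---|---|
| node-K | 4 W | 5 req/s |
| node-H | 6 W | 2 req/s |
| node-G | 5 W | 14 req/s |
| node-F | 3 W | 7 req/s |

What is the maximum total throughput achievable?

Take node-G: power draw 5 ≤ 6, throughput 14.
No other feasible combination does better.

14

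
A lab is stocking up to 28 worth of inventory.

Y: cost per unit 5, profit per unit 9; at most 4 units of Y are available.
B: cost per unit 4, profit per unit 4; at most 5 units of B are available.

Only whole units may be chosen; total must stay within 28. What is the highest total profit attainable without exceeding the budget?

44

This is a bounded integer knapsack.
Y has the best ratio (9/5); taking only Y gives at most 4×9 = 36 (stopped by the supply cap of 4).
Mixing does better — 4×Y and 2×B: cost 28 ≤ 28, profit 4·9 + 2·4 = 44.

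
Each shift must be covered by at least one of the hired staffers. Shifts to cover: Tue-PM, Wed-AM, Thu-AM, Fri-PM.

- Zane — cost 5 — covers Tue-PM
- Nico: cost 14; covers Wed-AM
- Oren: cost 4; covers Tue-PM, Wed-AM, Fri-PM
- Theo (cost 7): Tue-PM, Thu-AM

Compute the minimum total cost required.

Choose Oren and Theo: together they cover Tue-PM, Wed-AM, Thu-AM, Fri-PM — every shift.
Total cost: 4 + 7 = 11.
No cover costs less than 11.

11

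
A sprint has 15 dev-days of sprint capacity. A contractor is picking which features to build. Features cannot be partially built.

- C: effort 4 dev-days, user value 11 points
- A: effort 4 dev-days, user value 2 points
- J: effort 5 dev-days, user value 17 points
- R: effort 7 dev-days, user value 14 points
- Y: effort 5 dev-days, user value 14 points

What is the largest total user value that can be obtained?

Allowing fractional choices, the relaxed optimum would be about 44.0, but features are indivisible.
A + J + Y: effort 4 + 5 + 5 = 14 ≤ 15, user value 2 + 17 + 14 = 33.
C + J + Y: effort 4 + 5 + 5 = 14 ≤ 15, user value 11 + 17 + 14 = 42.
J + Y: effort 5 + 5 = 10 ≤ 15, user value 17 + 14 = 31.
Best is C, J, and Y with total user value 42.

42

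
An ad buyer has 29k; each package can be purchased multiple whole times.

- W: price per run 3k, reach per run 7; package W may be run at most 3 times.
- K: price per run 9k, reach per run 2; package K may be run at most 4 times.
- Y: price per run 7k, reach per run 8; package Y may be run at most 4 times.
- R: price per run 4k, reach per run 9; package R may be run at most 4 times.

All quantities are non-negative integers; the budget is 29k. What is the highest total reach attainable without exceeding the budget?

58

Take 2×W, 1×Y, and 4×R: price 29 ≤ 29, reach 2·7 + 1·8 + 4·9 = 58.
No other integer combination yields more.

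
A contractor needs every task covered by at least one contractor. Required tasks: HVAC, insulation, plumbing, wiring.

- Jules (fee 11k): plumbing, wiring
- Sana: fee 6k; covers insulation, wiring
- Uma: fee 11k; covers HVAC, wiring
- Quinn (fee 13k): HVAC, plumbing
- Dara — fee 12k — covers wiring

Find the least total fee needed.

Choose Sana and Quinn: together they cover HVAC, insulation, plumbing, wiring — every task.
Total fee: 6 + 13 = 19.
No cover costs less than 19.

19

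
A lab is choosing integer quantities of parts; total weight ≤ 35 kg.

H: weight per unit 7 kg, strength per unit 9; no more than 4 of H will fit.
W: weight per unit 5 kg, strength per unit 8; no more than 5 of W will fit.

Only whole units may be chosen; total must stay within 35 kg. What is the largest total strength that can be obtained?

W has the best ratio (8/5); taking only W gives at most 5×8 = 40 (stopped by the supply cap of 5).
Mixing does better — 2×H and 4×W: weight 34 ≤ 35, strength 2·9 + 4·8 = 50.

50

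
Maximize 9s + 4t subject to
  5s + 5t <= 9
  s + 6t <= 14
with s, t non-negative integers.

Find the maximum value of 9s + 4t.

9

Relaxing integrality, the LP optimum is 16.20 at (s,t) = (1.8, 0), which is not an integer point.
(s,t)=(1,0): 5·1+5·0=5≤9, 1·1+6·0=1≤14, objective 9.
(s,t)=(0,1): 5·0+5·1=5≤9, 1·0+6·1=6≤14, objective 4.
(s,t)=(0,0): 5·0+5·0=0≤9, 1·0+6·0=0≤14, objective 0.
No feasible integer point exceeds 9.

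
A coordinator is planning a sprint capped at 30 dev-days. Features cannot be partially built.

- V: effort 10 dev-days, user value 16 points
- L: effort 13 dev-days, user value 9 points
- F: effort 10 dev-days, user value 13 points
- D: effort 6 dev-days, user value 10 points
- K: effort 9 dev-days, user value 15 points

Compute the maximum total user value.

V + D + K: effort 10 + 6 + 9 = 25 ≤ 30, user value 16 + 10 + 15 = 41.
V + F + K: effort 10 + 10 + 9 = 29 ≤ 30, user value 16 + 13 + 15 = 44.
V + F + D: effort 10 + 10 + 6 = 26 ≤ 30, user value 16 + 13 + 10 = 39.
Best is V, F, and K with total user value 44.

44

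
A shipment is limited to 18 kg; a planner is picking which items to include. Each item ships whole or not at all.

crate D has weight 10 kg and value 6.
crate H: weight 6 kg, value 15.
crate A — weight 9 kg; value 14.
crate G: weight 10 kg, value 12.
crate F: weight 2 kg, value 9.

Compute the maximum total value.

Allowing fractional choices, the relaxed optimum would be about 39.2, but items are indivisible.
crate H + crate G + crate F: weight 6 + 10 + 2 = 18 ≤ 18, value 15 + 12 + 9 = 36.
crate H + crate A + crate F: weight 6 + 9 + 2 = 17 ≤ 18, value 15 + 14 + 9 = 38.
crate D + crate H + crate F: weight 10 + 6 + 2 = 18 ≤ 18, value 6 + 15 + 9 = 30.
Best is crate H, crate A, and crate F with total value 38.

38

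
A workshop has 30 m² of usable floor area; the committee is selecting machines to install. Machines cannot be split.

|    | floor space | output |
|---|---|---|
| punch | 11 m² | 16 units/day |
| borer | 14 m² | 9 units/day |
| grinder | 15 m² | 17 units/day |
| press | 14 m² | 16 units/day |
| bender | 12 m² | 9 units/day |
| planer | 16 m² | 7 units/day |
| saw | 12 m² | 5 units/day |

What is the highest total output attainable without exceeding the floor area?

33

Take punch and grinder: floor space 11 + 15 = 26 ≤ 30, output 16 + 17 = 33.
No feasible combination exceeds this.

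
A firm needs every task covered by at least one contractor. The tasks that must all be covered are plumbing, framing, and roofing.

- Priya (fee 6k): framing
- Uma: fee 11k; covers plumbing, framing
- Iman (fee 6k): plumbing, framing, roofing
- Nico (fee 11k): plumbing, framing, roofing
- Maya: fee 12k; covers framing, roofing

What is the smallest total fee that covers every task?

6

Iman alone covers plumbing, framing, roofing — every task.
Total fee: 6.
No cover costs less than 6.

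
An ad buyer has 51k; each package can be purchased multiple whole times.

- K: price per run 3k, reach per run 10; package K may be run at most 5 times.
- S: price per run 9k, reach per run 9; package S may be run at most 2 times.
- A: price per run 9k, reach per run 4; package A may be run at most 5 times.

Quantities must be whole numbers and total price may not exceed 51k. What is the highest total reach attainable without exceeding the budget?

76

5×K, 2×S, and 2×A: price 51 ≤ 51, reach 5·10 + 2·9 + 2·4 = 76.
5×K, 2×S, and 1×A: price 42 ≤ 51, reach 5·10 + 2·9 + 1·4 = 72.
Best is 76.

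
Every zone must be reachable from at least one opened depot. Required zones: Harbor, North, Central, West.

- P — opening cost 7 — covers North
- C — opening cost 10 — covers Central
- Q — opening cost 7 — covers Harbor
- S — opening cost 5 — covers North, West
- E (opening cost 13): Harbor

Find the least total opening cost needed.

22

Choose C, Q, and S: together they cover Harbor, North, Central, West — every zone.
Total opening cost: 10 + 7 + 5 = 22.
No cover costs less than 22.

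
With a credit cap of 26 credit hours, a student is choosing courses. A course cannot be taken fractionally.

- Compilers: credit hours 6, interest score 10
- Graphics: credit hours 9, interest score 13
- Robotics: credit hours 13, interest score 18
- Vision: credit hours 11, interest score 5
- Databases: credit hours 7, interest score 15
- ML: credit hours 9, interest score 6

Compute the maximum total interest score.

Treat it as a binary knapsack problem.
Compilers + Robotics + Databases: credit hours 6 + 13 + 7 = 26 ≤ 26, interest score 10 + 18 + 15 = 43.
Compilers + Graphics + Databases: credit hours 6 + 9 + 7 = 22 ≤ 26, interest score 10 + 13 + 15 = 38.
Graphics + Databases + ML: credit hours 9 + 7 + 9 = 25 ≤ 26, interest score 13 + 15 + 6 = 34.
Best is Compilers, Robotics, and Databases with total interest score 43.

43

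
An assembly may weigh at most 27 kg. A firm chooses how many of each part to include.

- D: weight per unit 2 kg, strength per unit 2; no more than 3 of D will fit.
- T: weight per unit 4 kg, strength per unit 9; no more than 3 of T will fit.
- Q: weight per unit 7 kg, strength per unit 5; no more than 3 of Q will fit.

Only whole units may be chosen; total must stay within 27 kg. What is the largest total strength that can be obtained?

38

This is a bounded integer knapsack.
3×D, 3×T, and 1×Q: weight 25 ≤ 27, strength 3·2 + 3·9 + 1·5 = 38.
3×T and 2×Q: weight 26 ≤ 27, strength 3·9 + 2·5 = 37.
Best is 38.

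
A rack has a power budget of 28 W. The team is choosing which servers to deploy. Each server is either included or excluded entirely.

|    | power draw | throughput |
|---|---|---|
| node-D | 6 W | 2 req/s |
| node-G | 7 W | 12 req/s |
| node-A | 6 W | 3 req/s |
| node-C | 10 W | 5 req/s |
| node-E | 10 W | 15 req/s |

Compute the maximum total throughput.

32

Allowing fractional choices, the relaxed optimum would be about 32.5, but servers are indivisible.
node-G + node-A + node-E: power draw 7 + 6 + 10 = 23 ≤ 28, throughput 12 + 3 + 15 = 30.
node-G + node-C + node-E: power draw 7 + 10 + 10 = 27 ≤ 28, throughput 12 + 5 + 15 = 32.
Best is node-G, node-C, and node-E with total throughput 32.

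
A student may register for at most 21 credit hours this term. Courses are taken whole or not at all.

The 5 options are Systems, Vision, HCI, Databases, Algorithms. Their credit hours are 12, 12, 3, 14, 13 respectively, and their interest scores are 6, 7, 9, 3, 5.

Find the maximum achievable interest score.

16

Allowing fractional choices, the relaxed optimum would be about 19.0, but courses are indivisible.
Vision + HCI: credit hours 12 + 3 = 15 ≤ 21, interest score 7 + 9 = 16.
Systems + HCI: credit hours 12 + 3 = 15 ≤ 21, interest score 6 + 9 = 15.
Best is Vision and HCI with total interest score 16.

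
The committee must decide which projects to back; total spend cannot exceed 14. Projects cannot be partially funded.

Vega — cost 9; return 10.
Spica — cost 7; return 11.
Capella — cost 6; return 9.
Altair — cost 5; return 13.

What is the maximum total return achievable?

Take Spica and Altair: cost 7 + 5 = 12 ≤ 14, return 11 + 13 = 24.
No other feasible combination does better.

24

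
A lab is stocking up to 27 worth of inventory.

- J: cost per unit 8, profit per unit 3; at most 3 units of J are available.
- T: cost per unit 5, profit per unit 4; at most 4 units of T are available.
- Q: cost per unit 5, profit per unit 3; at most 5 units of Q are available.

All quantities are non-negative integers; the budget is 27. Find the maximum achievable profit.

4×T and 1×Q: cost 25 ≤ 27, profit 4·4 + 1·3 = 19.
3×T and 2×Q: cost 25 ≤ 27, profit 3·4 + 2·3 = 18.
Best is 19.

19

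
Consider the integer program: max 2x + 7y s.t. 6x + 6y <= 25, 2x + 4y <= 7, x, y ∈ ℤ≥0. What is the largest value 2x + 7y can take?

9

(x,y)=(1,1) is feasible, giving 9.
(x,y)=(0,1) is feasible, giving 7.
(x,y)=(2,0) is feasible, giving 4.
No feasible integer point exceeds 9.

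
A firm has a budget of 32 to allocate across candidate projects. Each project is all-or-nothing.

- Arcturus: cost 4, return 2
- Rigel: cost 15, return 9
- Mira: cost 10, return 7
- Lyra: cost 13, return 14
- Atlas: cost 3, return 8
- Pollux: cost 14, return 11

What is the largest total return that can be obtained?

33

Treat it as a binary knapsack problem.
Take Lyra, Atlas, and Pollux: cost 13 + 3 + 14 = 30 ≤ 32, return 14 + 8 + 11 = 33.
No other feasible combination does better.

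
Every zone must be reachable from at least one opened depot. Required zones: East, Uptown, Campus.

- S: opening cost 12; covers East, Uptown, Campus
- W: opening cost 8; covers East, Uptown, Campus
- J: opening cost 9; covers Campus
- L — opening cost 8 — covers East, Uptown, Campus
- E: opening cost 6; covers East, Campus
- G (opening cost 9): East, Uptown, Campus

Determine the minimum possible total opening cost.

8

W alone covers East, Uptown, Campus — every zone.
Total opening cost: 8.
No cover costs less than 8.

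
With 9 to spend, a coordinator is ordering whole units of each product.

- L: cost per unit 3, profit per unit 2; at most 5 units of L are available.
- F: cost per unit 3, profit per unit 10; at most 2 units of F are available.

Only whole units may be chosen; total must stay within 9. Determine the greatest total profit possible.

This is a bounded integer knapsack.
Take 1×L and 2×F: cost 9 ≤ 9, profit 1·2 + 2·10 = 22.
F has the best ratio (10/3) and is taken to its limit of 2; remaining capacity is filled optimally with the others.

22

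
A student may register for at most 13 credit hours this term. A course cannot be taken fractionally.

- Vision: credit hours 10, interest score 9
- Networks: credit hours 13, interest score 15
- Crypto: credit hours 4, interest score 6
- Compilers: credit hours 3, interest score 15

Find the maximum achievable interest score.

Allowing fractional choices, the relaxed optimum would be about 27.9, but courses are indivisible.
Crypto + Compilers: credit hours 4 + 3 = 7 ≤ 13, interest score 6 + 15 = 21.
Vision + Compilers: credit hours 10 + 3 = 13 ≤ 13, interest score 9 + 15 = 24.
Best is Vision and Compilers with total interest score 24.

24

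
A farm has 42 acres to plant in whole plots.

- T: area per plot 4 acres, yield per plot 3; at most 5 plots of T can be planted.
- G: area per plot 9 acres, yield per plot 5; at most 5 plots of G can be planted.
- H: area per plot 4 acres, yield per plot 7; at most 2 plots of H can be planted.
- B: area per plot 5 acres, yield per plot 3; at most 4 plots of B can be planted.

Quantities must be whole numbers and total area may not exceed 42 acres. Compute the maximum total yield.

This is a bounded integer knapsack.
Take 5×T, 1×G, 2×H, and 1×B: area 42 ≤ 42, yield 5·3 + 1·5 + 2·7 + 1·3 = 37.
H has the best ratio (7/4) and is taken to its limit of 2; remaining capacity is filled optimally with the others.

37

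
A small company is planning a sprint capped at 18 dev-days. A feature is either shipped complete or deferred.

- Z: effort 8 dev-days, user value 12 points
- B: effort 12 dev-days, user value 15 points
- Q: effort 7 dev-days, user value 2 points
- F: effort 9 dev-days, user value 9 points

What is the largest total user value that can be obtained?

Z + Q: effort 8 + 7 = 15 ≤ 18, user value 12 + 2 = 14.
Z + F: effort 8 + 9 = 17 ≤ 18, user value 12 + 9 = 21.
B: effort 12 ≤ 18, user value 15.
Best is Z and F with total user value 21.

21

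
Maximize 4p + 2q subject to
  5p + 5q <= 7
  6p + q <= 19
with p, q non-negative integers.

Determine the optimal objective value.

(p,q)=(1,0): 5·1+5·0=5≤7, 6·1+1·0=6≤19, objective 4.
(p,q)=(0,1): 5·0+5·1=5≤7, 6·0+1·1=1≤19, objective 2.
(p,q)=(0,0): 5·0+5·0=0≤7, 6·0+1·0=0≤19, objective 0.
No feasible integer point exceeds 4.

4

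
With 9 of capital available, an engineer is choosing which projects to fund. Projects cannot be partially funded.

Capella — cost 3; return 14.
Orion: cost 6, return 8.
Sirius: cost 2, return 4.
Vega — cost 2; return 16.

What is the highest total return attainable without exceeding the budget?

34

Allowing fractional choices, the relaxed optimum would be about 36.7, but projects are indivisible.
Capella + Vega: cost 3 + 2 = 5 ≤ 9, return 14 + 16 = 30.
Capella + Sirius + Vega: cost 3 + 2 + 2 = 7 ≤ 9, return 14 + 4 + 16 = 34.
Best is Capella, Sirius, and Vega with total return 34.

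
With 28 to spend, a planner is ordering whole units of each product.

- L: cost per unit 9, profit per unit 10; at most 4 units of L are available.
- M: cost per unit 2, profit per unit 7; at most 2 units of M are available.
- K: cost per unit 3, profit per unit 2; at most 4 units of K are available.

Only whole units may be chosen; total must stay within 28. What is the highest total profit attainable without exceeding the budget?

38

M has the best ratio (7/2); taking only M gives at most 2×7 = 14 (stopped by the supply cap of 2).
Mixing does better — 2×L, 2×M, and 2×K: cost 28 ≤ 28, profit 2·10 + 2·7 + 2·2 = 38.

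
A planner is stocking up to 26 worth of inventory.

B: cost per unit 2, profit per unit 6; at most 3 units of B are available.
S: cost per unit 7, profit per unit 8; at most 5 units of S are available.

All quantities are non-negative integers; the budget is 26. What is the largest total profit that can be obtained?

3×B and 2×S: cost 20 ≤ 26, profit 3·6 + 2·8 = 34.
2×B and 3×S: cost 25 ≤ 26, profit 2·6 + 3·8 = 36.
Best is 36.

36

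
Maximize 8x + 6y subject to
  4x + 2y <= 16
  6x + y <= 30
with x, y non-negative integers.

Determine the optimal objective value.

48

(x,y)=(0,8) is feasible, giving 48.
(x,y)=(0,7) is feasible, giving 42.
No feasible integer point exceeds 48.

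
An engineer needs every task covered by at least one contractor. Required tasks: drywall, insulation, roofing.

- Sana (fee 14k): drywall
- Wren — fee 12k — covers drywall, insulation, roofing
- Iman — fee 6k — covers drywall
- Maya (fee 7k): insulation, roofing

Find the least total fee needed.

12

The greedy cost-per-new-task heuristic would pick Maya and Iman for 13, but a cheaper cover exists.
Wren alone covers drywall, insulation, roofing — every task.
Total fee: 12.
No cover costs less than 12.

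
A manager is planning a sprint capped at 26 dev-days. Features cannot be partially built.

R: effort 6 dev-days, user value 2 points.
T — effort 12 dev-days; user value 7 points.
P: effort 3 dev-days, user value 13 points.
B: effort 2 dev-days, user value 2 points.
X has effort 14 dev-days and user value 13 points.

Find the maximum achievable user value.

30

Take R, P, B, and X: effort 6 + 3 + 2 + 14 = 25 ≤ 26, user value 2 + 13 + 2 + 13 = 30.
No other feasible combination does better.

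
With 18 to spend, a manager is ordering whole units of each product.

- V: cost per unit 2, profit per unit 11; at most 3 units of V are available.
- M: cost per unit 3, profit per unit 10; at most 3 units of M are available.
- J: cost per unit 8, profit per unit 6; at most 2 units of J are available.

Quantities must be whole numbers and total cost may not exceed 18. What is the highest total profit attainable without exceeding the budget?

This is a bounded integer knapsack.
3×V and 2×M: cost 12 ≤ 18, profit 3·11 + 2·10 = 53.
3×V and 3×M: cost 15 ≤ 18, profit 3·11 + 3·10 = 63.
Best is 63.

63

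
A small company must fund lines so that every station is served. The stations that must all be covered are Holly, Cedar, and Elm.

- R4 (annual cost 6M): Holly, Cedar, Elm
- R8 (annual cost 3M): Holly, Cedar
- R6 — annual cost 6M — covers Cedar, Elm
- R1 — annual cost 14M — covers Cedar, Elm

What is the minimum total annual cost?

This is a weighted set-cover instance.
The greedy cost-per-new-station heuristic would pick R8 and R4 for 9, but a cheaper cover exists.
R4 alone covers Holly, Cedar, Elm — every station.
Total annual cost: 6.
No cover costs less than 6.

6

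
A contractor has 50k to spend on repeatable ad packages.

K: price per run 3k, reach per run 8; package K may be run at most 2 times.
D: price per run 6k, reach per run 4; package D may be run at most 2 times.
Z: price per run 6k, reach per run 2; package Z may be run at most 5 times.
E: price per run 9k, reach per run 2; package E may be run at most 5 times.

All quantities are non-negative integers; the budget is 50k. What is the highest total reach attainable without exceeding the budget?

K has the best ratio (8/3); taking only K gives at most 2×8 = 16 (stopped by the supply cap of 2).
Mixing does better — 2×K, 2×D, and 5×Z: price 48 ≤ 50, reach 2·8 + 2·4 + 5·2 = 34.

34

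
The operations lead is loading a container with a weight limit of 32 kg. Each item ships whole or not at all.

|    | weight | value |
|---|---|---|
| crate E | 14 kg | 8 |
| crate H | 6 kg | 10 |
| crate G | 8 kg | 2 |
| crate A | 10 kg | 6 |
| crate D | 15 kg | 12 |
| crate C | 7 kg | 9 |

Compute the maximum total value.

crate H + crate A + crate D: weight 6 + 10 + 15 = 31 ≤ 32, value 10 + 6 + 12 = 28.
crate H + crate D + crate C: weight 6 + 15 + 7 = 28 ≤ 32, value 10 + 12 + 9 = 31.
crate E + crate H + crate C: weight 14 + 6 + 7 = 27 ≤ 32, value 8 + 10 + 9 = 27.
Best is crate H, crate D, and crate C with total value 31.

31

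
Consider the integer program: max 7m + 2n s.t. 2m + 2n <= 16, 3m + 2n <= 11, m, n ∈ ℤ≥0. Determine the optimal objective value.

23

(m,n)=(3,1): 2·3+2·1=8≤16, 3·3+2·1=11≤11, objective 23.
(m,n)=(3,0): 2·3+2·0=6≤16, 3·3+2·0=9≤11, objective 21.
The best lattice point is (3,1), giving 23.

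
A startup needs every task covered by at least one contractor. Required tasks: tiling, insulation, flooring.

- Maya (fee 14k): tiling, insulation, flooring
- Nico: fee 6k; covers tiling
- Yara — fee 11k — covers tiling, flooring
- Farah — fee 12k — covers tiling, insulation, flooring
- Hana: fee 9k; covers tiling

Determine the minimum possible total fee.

12

This is a weighted set-cover instance.
Farah alone covers tiling, insulation, flooring — every task.
Total fee: 12.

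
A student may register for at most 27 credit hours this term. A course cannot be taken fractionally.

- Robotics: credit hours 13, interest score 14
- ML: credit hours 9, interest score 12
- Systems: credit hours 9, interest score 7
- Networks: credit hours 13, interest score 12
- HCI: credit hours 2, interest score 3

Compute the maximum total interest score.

Take Robotics, ML, and HCI: credit hours 13 + 9 + 2 = 24 ≤ 27, interest score 14 + 12 + 3 = 29.
No other feasible combination does better.

29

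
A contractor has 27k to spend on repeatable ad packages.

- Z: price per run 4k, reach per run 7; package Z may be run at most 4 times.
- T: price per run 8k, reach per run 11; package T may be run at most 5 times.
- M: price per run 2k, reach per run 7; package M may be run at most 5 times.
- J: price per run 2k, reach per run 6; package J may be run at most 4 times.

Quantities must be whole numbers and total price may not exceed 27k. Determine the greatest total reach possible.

73

Take 2×Z, 5×M, and 4×J: price 26 ≤ 27, reach 2·7 + 5·7 + 4·6 = 73.
M has the best ratio (7/2) and is taken to its limit of 5; remaining capacity is filled optimally with the others.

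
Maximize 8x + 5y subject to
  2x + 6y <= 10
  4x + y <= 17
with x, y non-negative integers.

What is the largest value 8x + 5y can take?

The continuous relaxation peaks at (4.18, 0.273) with value 34.82; rounding to a feasible lattice point costs some objective.
(x,y)=(4,0): 2·4+6·0=8≤10, 4·4+1·0=16≤17, objective 32.
(x,y)=(3,0): 2·3+6·0=6≤10, 4·3+1·0=12≤17, objective 24.
No feasible integer point exceeds 32.

32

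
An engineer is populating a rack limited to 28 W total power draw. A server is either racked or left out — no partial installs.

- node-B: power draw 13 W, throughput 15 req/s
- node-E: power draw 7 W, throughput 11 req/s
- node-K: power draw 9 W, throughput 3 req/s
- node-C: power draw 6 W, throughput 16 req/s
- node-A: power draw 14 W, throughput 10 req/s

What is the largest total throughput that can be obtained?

This is a 0-1 knapsack instance.
Allowing fractional choices, the relaxed optimum would be about 43.4, but servers are indivisible.
node-E + node-C + node-A: power draw 7 + 6 + 14 = 27 ≤ 28, throughput 11 + 16 + 10 = 37.
node-B + node-K + node-C: power draw 13 + 9 + 6 = 28 ≤ 28, throughput 15 + 3 + 16 = 34.
node-B + node-E + node-C: power draw 13 + 7 + 6 = 26 ≤ 28, throughput 15 + 11 + 16 = 42.
Best is node-B, node-E, and node-C with total throughput 42.

42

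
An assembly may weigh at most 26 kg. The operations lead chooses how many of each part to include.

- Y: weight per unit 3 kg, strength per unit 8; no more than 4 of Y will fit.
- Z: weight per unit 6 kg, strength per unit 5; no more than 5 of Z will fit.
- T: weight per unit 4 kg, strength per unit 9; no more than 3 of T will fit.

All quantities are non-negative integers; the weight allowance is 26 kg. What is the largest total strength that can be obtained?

59

This is a bounded integer knapsack.
Y has the best ratio (8/3); taking only Y gives at most 4×8 = 32 (stopped by the supply cap of 4).
Mixing does better — 4×Y and 3×T: weight 24 ≤ 26, strength 4·8 + 3·9 = 59.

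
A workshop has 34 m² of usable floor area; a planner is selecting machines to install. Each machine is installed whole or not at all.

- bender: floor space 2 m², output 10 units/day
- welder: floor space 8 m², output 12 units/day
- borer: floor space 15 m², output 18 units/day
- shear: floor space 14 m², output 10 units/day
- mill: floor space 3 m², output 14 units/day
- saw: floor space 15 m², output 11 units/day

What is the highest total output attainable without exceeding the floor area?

54

Allowing fractional choices, the relaxed optimum would be about 58.4, but machines are indivisible.
bender + welder + borer + mill: floor space 2 + 8 + 15 + 3 = 28 ≤ 34, output 10 + 12 + 18 + 14 = 54.
bender + borer + shear + mill: floor space 2 + 15 + 14 + 3 = 34 ≤ 34, output 10 + 18 + 10 + 14 = 52.
Best is bender, welder, borer, and mill with total output 54.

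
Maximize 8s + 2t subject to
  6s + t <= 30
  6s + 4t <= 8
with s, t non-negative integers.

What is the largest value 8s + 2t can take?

Relaxing integrality, the LP optimum is 10.67 at (s,t) = (1.33, 0), which is not an integer point.
(s,t)=(1,0): 6·1+1·0=6≤30, 6·1+4·0=6≤8, objective 8.
(s,t)=(0,1): 6·0+1·1=1≤30, 6·0+4·1=4≤8, objective 2.
(s,t)=(0,0): 6·0+1·0=0≤30, 6·0+4·0=0≤8, objective 0.
No feasible integer point exceeds 8.

8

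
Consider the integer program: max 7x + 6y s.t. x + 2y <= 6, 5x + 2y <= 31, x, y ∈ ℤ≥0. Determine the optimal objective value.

42

(x,y)=(6,0): 1·6+2·0=6≤6, 5·6+2·0=30≤31, objective 42.
(x,y)=(5,0): 1·5+2·0=5≤6, 5·5+2·0=25≤31, objective 35.
Maximum is 42 at (x,y)=(6,0).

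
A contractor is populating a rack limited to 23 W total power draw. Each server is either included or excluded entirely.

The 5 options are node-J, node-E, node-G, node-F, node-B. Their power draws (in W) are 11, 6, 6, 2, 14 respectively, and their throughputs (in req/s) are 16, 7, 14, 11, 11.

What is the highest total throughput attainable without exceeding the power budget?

41

Allowing fractional choices, the relaxed optimum would be about 45.7, but servers are indivisible.
node-J + node-G + node-F: power draw 11 + 6 + 2 = 19 ≤ 23, throughput 16 + 14 + 11 = 41.
node-J + node-E + node-G: power draw 11 + 6 + 6 = 23 ≤ 23, throughput 16 + 7 + 14 = 37.
Best is node-J, node-G, and node-F with total throughput 41.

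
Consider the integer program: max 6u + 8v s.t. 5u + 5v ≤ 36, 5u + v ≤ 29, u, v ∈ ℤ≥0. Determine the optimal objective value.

56

The continuous relaxation peaks at (0, 7.2) with value 57.60; rounding to a feasible lattice point costs some objective.
(u,v)=(0,7) is feasible, giving 56.
(u,v)=(1,6) is feasible, giving 54.
(u,v)=(0,6) is feasible, giving 48.
Maximum is 56 at (u,v)=(0,7).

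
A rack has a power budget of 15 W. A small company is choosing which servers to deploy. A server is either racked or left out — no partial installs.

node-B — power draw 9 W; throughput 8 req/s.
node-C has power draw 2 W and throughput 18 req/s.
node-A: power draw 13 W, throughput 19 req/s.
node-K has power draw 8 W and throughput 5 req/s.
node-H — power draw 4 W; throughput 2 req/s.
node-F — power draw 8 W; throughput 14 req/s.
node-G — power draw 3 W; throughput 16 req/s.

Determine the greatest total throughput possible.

48

This is a 0-1 knapsack instance.
Allowing fractional choices, the relaxed optimum would be about 50.9, but servers are indivisible.
node-C + node-F + node-G: power draw 2 + 8 + 3 = 13 ≤ 15, throughput 18 + 14 + 16 = 48.
node-B + node-C + node-G: power draw 9 + 2 + 3 = 14 ≤ 15, throughput 8 + 18 + 16 = 42.
node-C + node-K + node-G: power draw 2 + 8 + 3 = 13 ≤ 15, throughput 18 + 5 + 16 = 39.
Best is node-C, node-F, and node-G with total throughput 48.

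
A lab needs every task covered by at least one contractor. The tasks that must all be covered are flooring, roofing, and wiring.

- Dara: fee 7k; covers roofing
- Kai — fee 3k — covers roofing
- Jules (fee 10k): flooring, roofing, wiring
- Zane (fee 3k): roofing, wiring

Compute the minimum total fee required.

10

The greedy cost-per-new-task heuristic would pick Zane and Jules for 13, but a cheaper cover exists.
Jules alone covers flooring, roofing, wiring — every task.
Total fee: 10.
No cover costs less than 10.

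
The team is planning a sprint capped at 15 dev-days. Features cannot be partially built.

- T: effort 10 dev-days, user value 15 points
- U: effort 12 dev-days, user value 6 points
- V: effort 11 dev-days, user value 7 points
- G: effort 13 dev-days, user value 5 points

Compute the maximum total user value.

Allowing fractional choices, the relaxed optimum would be about 18.2, but features are indivisible.
V: effort 11 ≤ 15, user value 7.
T: effort 10 ≤ 15, user value 15.
U: effort 12 ≤ 15, user value 6.
Best is T with total user value 15.

15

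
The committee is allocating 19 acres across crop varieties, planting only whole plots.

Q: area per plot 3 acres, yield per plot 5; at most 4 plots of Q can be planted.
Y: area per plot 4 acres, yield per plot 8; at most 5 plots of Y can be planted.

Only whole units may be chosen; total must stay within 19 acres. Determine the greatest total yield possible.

2×Q and 3×Y: area 18 ≤ 19, yield 2·5 + 3·8 = 34.
1×Q and 4×Y: area 19 ≤ 19, yield 1·5 + 4·8 = 37.
Best is 37.

37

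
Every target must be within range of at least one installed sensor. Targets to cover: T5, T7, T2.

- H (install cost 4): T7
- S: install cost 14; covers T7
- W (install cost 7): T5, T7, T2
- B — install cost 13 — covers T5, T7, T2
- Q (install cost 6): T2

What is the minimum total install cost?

This is an integer covering problem.
W alone covers T5, T7, T2 — every target.
Total install cost: 7.
No cover costs less than 7.

7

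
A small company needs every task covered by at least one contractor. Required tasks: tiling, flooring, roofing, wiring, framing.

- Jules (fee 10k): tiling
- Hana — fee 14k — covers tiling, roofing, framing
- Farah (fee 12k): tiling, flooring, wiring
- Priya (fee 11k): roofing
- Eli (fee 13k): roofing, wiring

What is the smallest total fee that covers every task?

This is an integer covering problem.
Choose Hana and Farah: together they cover tiling, flooring, roofing, wiring, framing — every task.
Total fee: 14 + 12 = 26.
No cover costs less than 26.

26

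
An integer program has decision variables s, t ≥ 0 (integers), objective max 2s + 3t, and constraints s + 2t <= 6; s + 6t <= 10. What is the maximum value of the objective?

(s,t)=(6,0): 1·6+2·0=6≤6, 1·6+6·0=6≤10, objective 12.
(s,t)=(5,0): 1·5+2·0=5≤6, 1·5+6·0=5≤10, objective 10.
No feasible integer point exceeds 12.

12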